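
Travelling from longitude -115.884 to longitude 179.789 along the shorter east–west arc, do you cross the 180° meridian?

Naïve |179.789 − -115.884| = 295.673° > 180°, so the shorter arc goes the other way round — across 180°.
Signed shortest Δλ = ((179.789 − -115.884 + 180) mod 360) − 180 = -64.327°.
Going west by 64.327° from -115.884° passes through 180° before reaching +179.789°.

Yes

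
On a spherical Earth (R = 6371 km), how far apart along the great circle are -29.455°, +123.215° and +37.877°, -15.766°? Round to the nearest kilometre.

Δλ = -15.766 − 123.215 = -138.981°.
Δφ = 37.877 − -29.455 = 67.332°.
a = sin²(Δφ/2) + cos φ₁ · cos φ₂ · sin²(Δλ/2) = 0.910239.
c = 2·atan2(√a, √(1−a)) = 2.53304 rad → d = 6371·c ≈ 16138.01 km.

16138 km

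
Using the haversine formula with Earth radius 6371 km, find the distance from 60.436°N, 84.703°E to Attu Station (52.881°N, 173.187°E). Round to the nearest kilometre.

Δλ = 173.187 − 84.703 = 88.484°.
Δφ = 52.881 − 60.436 = -7.555°.
a = sin²(Δφ/2) + cos φ₁ · cos φ₂ · sin²(Δλ/2) = 0.149277.
c = 2·atan2(√a, √(1−a)) = 0.79337 rad → d = 6371·c ≈ 5054.57 km.

5055 km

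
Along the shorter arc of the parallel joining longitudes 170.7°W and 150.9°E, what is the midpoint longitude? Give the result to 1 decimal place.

170.1°E

Signed shortest Δλ from -170.7° to +150.9° is -38.4°.
Midpoint longitude = -170.7° + (-38.4°)/2 = -170.7° − 19.2° = -189.9°.
Normalise into (−180°, 180°]: +170.1°.
(The naïve average (-170.7 + +150.9)/2 = -9.9° is on the wrong side of the globe.)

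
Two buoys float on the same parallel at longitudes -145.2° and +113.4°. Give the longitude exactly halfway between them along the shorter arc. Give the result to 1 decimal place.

+164.1°

Signed shortest Δλ from -145.2° to +113.4° is -101.4°.
Midpoint longitude = -145.2° + (-101.4°)/2 = -145.2° − 50.7° = -195.9°.
Normalise into (−180°, 180°]: +164.1°.
(The naïve average (-145.2 + +113.4)/2 = -15.9° is on the wrong side of the globe.)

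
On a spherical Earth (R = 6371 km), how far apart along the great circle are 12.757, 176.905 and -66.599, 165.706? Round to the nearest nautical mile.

4790 nmi

Δλ = 165.706 − 176.905 = -11.199°.
Δφ = -66.599 − 12.757 = -79.356°.
a = sin²(Δφ/2) + cos φ₁ · cos φ₂ · sin²(Δλ/2) = 0.411335.
c = 2·atan2(√a, √(1−a)) = 1.39252 rad → d = 6371·c ≈ 8871.77 km ≈ 4790.37 nmi.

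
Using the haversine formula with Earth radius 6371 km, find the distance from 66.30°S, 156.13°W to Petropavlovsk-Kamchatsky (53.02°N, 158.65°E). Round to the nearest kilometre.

Δλ = 158.65 − -156.13 = 314.78°; wrapped into (−180°, 180°]: -45.22°.
Δφ = 53.02 − -66.30 = 119.32°.
a = sin²(Δφ/2) + cos φ₁ · cos φ₂ · sin²(Δλ/2) = 0.780581.
c = 2·atan2(√a, √(1−a)) = 2.16659 rad → d = 6371·c ≈ 13803.32 km.

13803 km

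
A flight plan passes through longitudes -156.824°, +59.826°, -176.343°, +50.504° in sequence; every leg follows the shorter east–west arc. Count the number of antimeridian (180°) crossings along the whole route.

Leg 1: -156.824° → +59.826°, shortest Δλ = -143.35° (west) — crosses 180°.
Leg 2: +59.826° → -176.343°, shortest Δλ = 123.831° (east) — crosses 180°.
Leg 3: -176.343° → +50.504°, shortest Δλ = -133.153° (west) — crosses 180°.
Total crossings: 3.

3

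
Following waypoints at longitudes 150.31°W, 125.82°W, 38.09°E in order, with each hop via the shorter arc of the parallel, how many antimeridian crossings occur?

Leg 1: -150.31° → -125.82°, shortest Δλ = 24.49° (east) — does not cross 180°.
Leg 2: -125.82° → +38.09°, shortest Δλ = 163.91° (east) — does not cross 180°.
Total crossings: 0.

0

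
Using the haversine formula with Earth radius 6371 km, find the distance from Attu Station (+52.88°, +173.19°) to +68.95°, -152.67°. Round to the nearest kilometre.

2507 km

Δλ = -152.67 − 173.19 = -325.86°; wrapped into (−180°, 180°]: 34.14°.
Δφ = 68.95 − 52.88 = 16.07°.
a = sin²(Δφ/2) + cos φ₁ · cos φ₂ · sin²(Δλ/2) = 0.038215.
c = 2·atan2(√a, √(1−a)) = 0.39351 rad → d = 6371·c ≈ 2507.04 km.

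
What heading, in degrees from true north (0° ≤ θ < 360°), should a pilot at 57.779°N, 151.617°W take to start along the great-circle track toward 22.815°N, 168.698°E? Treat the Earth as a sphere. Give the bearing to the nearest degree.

236°

Δλ = 168.698 − -151.617 = 320.315°; wrapped into (−180°, 180°]: -39.685°.
θ = atan2( sin Δλ · cos φ₂ , cos φ₁ · sin φ₂ − sin φ₁ · cos φ₂ · cos Δλ )
  = atan2(-0.58861, -0.39337) = -123.755° → normalised to [0°, 360°): 236.245°.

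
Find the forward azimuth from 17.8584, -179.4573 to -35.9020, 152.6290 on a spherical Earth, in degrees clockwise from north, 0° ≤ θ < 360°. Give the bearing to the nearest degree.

Δλ = 152.6290 − -179.4573 = 332.0863°; wrapped into (−180°, 180°]: -27.9137°.
θ = atan2( sin Δλ · cos φ₂ , cos φ₁ · sin φ₂ − sin φ₁ · cos φ₂ · cos Δλ )
  = atan2(-0.37920, -0.77765) = -154.005° → normalised to [0°, 360°): 205.995°.

206°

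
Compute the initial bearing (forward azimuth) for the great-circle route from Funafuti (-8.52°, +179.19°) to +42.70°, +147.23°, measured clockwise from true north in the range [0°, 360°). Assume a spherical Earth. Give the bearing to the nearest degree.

Δλ = 147.23 − 179.19 = -31.96°.
θ = atan2( sin Δλ · cos φ₂ , cos φ₁ · sin φ₂ − sin φ₁ · cos φ₂ · cos Δλ )
  = atan2(-0.38901, 0.76305) = -27.013° → normalised to [0°, 360°): 332.987°.

333°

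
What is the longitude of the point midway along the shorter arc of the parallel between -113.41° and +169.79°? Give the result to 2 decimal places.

Signed shortest Δλ from -113.41° to +169.79° is -76.80°.
Midpoint longitude = -113.41° + (-76.80°)/2 = -113.41° − 38.40° = -151.81°.
(The naïve average (-113.41 + +169.79)/2 = 28.19° is on the wrong side of the globe.)

-151.81°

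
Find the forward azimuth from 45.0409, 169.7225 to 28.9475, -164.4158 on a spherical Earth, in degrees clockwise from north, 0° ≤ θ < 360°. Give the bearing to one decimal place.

119.4°

Δλ = -164.4158 − 169.7225 = -334.1383°; wrapped into (−180°, 180°]: 25.8617°.
θ = atan2( sin Δλ · cos φ₂ , cos φ₁ · sin φ₂ − sin φ₁ · cos φ₂ · cos Δλ )
  = atan2(0.38170, -0.21519) = 119.413° → normalised to [0°, 360°): 119.413°.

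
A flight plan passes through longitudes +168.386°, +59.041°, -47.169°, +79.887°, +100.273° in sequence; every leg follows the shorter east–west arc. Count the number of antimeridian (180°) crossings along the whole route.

Leg 1: +168.386° → +59.041°, shortest Δλ = -109.345° (west) — does not cross 180°.
Leg 2: +59.041° → -47.169°, shortest Δλ = -106.21° (west) — does not cross 180°.
Leg 3: -47.169° → +79.887°, shortest Δλ = 127.056° (east) — does not cross 180°.
Leg 4: +79.887° → +100.273°, shortest Δλ = 20.386° (east) — does not cross 180°.
Total crossings: 0.

0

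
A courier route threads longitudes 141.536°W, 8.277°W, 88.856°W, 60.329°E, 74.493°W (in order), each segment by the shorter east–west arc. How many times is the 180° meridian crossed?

0

Leg 1: -141.536° → -8.277°, shortest Δλ = 133.259° (east) — does not cross 180°.
Leg 2: -8.277° → -88.856°, shortest Δλ = -80.579° (west) — does not cross 180°.
Leg 3: -88.856° → +60.329°, shortest Δλ = 149.185° (east) — does not cross 180°.
Leg 4: +60.329° → -74.493°, shortest Δλ = -134.822° (west) — does not cross 180°.
Total crossings: 0.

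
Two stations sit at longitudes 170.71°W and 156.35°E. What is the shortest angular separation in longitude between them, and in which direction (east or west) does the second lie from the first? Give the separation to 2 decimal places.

32.94° west

Raw difference: 156.35 − -170.71 = 327.06°.
Normalise into (−180°, 180°]: 327.06° − 360° = -32.94°.
Negative ⇒ the second point lies to the west; separation 32.94°.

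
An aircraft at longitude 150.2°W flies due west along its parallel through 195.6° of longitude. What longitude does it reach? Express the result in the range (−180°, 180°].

Start at -150.2°; shift −195.6° → -345.8°.
-345.8° lies outside (−180°, 180°]; add 360° → +14.2°.

14.2°E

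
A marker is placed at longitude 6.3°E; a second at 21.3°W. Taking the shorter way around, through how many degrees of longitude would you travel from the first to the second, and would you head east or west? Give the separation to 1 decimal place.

27.6° west

Raw difference: -21.3 − 6.3 = -27.6°.
Normalise into (−180°, 180°]: -27.6° stays -27.6°.
Negative ⇒ the second point lies to the west; separation 27.6°.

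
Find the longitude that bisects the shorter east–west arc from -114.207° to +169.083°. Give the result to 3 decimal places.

-152.562°

Signed shortest Δλ from -114.207° to +169.083° is -76.710°.
Midpoint longitude = -114.207° + (-76.710°)/2 = -114.207° − 38.355° = -152.562°.
(The naïve average (-114.207 + +169.083)/2 = 27.438° is on the wrong side of the globe.)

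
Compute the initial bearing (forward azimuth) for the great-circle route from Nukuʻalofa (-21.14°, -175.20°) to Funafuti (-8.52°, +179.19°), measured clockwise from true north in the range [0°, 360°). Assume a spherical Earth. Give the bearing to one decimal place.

336.0°

Δλ = 179.19 − -175.20 = 354.39°; wrapped into (−180°, 180°]: -5.61°.
θ = atan2( sin Δλ · cos φ₂ , cos φ₁ · sin φ₂ − sin φ₁ · cos φ₂ · cos Δλ )
  = atan2(-0.09668, 0.21678) = -24.036° → normalised to [0°, 360°): 335.964°.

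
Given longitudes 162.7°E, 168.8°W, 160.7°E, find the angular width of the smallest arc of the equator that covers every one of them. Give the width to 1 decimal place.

Sort the longitudes: -168.8°, +160.7°, +162.7°.
Eastward gaps between consecutive values (wrapping around): 329.5°, 2.0°, 28.5°.
Largest gap = 329.5° ⇒ minimal covering band is its complement: 360° − 329.5° = 30.5°.
Band runs from +160.7° eastward to -168.8°, crossing the antimeridian.

30.5°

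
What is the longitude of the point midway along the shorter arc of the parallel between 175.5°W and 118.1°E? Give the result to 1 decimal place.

Signed shortest Δλ from -175.5° to +118.1° is -66.4°.
Midpoint longitude = -175.5° + (-66.4°)/2 = -175.5° − 33.2° = -208.7°.
Normalise into (−180°, 180°]: +151.3°.
(The naïve average (-175.5 + +118.1)/2 = -28.7° is on the wrong side of the globe.)

151.3°E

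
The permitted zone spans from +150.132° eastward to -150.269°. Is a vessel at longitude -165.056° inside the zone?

Yes

Band width going east from +150.132° to -150.269°: ((-150.269 − 150.132) mod 360) = 59.599°.
Offset of -165.056° east of the west edge: ((-165.056 − 150.132) mod 360) = 44.812°.
44.812° ≤ 59.599° ⇒ inside.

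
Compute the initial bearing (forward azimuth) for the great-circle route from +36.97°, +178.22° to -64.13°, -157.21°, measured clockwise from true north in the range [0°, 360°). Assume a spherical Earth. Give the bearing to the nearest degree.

169°

Δλ = -157.21 − 178.22 = -335.43°; wrapped into (−180°, 180°]: 24.57°.
θ = atan2( sin Δλ · cos φ₂ , cos φ₁ · sin φ₂ − sin φ₁ · cos φ₂ · cos Δλ )
  = atan2(0.18143, -0.95753) = 169.271° → normalised to [0°, 360°): 169.271°.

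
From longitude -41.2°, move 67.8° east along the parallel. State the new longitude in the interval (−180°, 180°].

Start at -41.2°; shift +67.8° → +26.6°.
+26.6° already lies in (−180°, 180°].

+26.6°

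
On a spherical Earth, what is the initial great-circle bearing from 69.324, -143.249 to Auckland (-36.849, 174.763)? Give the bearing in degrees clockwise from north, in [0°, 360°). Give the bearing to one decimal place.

214.9°

Δλ = 174.763 − -143.249 = 318.012°; wrapped into (−180°, 180°]: -41.988°.
θ = atan2( sin Δλ · cos φ₂ , cos φ₁ · sin φ₂ − sin φ₁ · cos φ₂ · cos Δλ )
  = atan2(-0.53533, -0.76823) = -145.130° → normalised to [0°, 360°): 214.870°.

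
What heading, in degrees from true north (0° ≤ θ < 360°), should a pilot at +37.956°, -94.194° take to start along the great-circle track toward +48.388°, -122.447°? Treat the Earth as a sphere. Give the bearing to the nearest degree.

306°

Δλ = -122.447 − -94.194 = -28.253°.
θ = atan2( sin Δλ · cos φ₂ , cos φ₁ · sin φ₂ − sin φ₁ · cos φ₂ · cos Δλ )
  = atan2(-0.31435, 0.22973) = -53.841° → normalised to [0°, 360°): 306.159°.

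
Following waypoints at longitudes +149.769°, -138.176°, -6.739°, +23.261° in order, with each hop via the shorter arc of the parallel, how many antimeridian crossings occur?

Leg 1: +149.769° → -138.176°, shortest Δλ = 72.055° (east) — crosses 180°.
Leg 2: -138.176° → -6.739°, shortest Δλ = 131.437° (east) — does not cross 180°.
Leg 3: -6.739° → +23.261°, shortest Δλ = 30.0° (east) — does not cross 180°.
Total crossings: 1.

1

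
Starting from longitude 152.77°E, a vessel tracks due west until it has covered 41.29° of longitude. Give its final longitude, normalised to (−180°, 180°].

Start at +152.77°; shift −41.29° → +111.48°.
+111.48° already lies in (−180°, 180°].

111.48°E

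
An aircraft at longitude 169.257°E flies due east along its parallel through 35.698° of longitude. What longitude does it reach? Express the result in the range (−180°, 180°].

155.045°W

Start at +169.257°; shift +35.698° → +204.955°.
+204.955° lies outside (−180°, 180°]; subtract 360° → -155.045°.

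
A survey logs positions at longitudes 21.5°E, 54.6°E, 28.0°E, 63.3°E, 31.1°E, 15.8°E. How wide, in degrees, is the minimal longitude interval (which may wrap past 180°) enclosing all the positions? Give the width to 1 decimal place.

Sort the longitudes: +15.8°, +21.5°, +28.0°, +31.1°, +54.6°, +63.3°.
Eastward gaps between consecutive values (wrapping around): 5.7°, 6.5°, 3.1°, 23.5°, 8.7°, 312.5°.
Largest gap = 312.5° ⇒ minimal covering band is its complement: 360° − 312.5° = 47.5°.
Band runs from +15.8° eastward to +63.3°.

47.5°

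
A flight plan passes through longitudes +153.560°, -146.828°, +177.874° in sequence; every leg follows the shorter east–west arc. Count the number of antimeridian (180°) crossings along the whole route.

Leg 1: +153.560° → -146.828°, shortest Δλ = 59.612° (east) — crosses 180°.
Leg 2: -146.828° → +177.874°, shortest Δλ = -35.298° (west) — crosses 180°.
Total crossings: 2.

2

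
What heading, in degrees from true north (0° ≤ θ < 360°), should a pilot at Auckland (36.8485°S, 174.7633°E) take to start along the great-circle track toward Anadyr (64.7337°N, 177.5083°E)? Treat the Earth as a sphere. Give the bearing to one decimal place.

Δλ = 177.5083 − 174.7633 = 2.7450°.
θ = atan2( sin Δλ · cos φ₂ , cos φ₁ · sin φ₂ − sin φ₁ · cos φ₂ · cos Δλ )
  = atan2(0.02044, 0.97934) = 1.196° → normalised to [0°, 360°): 1.196°.

1.2°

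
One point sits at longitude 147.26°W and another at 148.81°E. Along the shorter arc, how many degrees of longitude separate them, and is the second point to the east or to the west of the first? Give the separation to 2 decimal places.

Raw difference: 148.81 − -147.26 = 296.07°.
Normalise into (−180°, 180°]: 296.07° − 360° = -63.93°.
Negative ⇒ the second point lies to the west; separation 63.93°.

63.93° west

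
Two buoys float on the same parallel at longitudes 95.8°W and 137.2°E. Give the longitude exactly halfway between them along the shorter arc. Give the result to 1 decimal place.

Signed shortest Δλ from -95.8° to +137.2° is -127.0°.
Midpoint longitude = -95.8° + (-127.0°)/2 = -95.8° − 63.5° = -159.3°.
(The naïve average (-95.8 + +137.2)/2 = 20.7° is on the wrong side of the globe.)

159.3°W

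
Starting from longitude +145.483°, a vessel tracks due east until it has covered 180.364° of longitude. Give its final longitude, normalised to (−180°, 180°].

Start at +145.483°; shift +180.364° → +325.847°.
+325.847° lies outside (−180°, 180°]; subtract 360° → -34.153°.

-34.153°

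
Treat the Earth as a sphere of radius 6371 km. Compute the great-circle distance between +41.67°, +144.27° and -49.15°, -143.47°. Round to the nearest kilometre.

12313 km

Δλ = -143.47 − 144.27 = -287.74°; wrapped into (−180°, 180°]: 72.26°.
Δφ = -49.15 − 41.67 = -90.82°.
a = sin²(Δφ/2) + cos φ₁ · cos φ₂ · sin²(Δλ/2) = 0.677014.
c = 2·atan2(√a, √(1−a)) = 1.93267 rad → d = 6371·c ≈ 12313.05 km.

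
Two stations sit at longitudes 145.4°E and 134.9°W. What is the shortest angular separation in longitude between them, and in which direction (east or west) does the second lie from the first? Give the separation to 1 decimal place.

Raw difference: -134.9 − 145.4 = -280.3°.
Normalise into (−180°, 180°]: -280.3° + 360° = 79.7°.
Positive ⇒ the second point lies to the east; separation 79.7°.

79.7° east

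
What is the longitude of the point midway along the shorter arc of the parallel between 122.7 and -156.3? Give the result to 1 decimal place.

Signed shortest Δλ from +122.7° to -156.3° is +81.0°.
Midpoint longitude = +122.7° + (+81.0°)/2 = +122.7° + 40.5° = +163.2°.
(The naïve average (+122.7 + -156.3)/2 = -16.8° is on the wrong side of the globe.)

+163.2°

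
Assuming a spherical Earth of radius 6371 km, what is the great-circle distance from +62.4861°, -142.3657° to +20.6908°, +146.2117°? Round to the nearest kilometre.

Δλ = 146.2117 − -142.3657 = 288.5774°; wrapped into (−180°, 180°]: -71.4226°.
Δφ = 20.6908 − 62.4861 = -41.7953°.
a = sin²(Δφ/2) + cos φ₁ · cos φ₂ · sin²(Δλ/2) = 0.274477.
c = 2·atan2(√a, √(1−a)) = 1.10286 rad → d = 6371·c ≈ 7026.32 km.

7026 km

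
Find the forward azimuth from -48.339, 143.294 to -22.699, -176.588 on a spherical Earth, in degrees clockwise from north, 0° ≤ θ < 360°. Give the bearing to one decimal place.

65.5°

Δλ = -176.588 − 143.294 = -319.882°; wrapped into (−180°, 180°]: 40.118°.
θ = atan2( sin Δλ · cos φ₂ , cos φ₁ · sin φ₂ − sin φ₁ · cos φ₂ · cos Δλ )
  = atan2(0.59445, 0.27055) = 65.528° → normalised to [0°, 360°): 65.528°.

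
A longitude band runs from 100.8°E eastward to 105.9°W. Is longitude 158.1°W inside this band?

Yes

Band width going east from +100.8° to -105.9°: ((-105.9 − 100.8) mod 360) = 153.3°.
Offset of -158.1° east of the west edge: ((-158.1 − 100.8) mod 360) = 101.1°.
101.1° ≤ 153.3° ⇒ inside.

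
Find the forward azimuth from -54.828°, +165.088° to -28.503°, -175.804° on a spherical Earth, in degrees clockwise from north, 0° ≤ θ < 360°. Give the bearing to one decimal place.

Δλ = -175.804 − 165.088 = -340.892°; wrapped into (−180°, 180°]: 19.108°.
θ = atan2( sin Δλ · cos φ₂ , cos φ₁ · sin φ₂ − sin φ₁ · cos φ₂ · cos Δλ )
  = atan2(0.28767, 0.40388) = 35.461° → normalised to [0°, 360°): 35.461°.

35.5°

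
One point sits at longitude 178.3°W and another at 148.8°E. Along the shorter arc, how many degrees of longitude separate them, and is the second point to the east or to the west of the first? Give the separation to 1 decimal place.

32.9° west

Raw difference: 148.8 − -178.3 = 327.1°.
Normalise into (−180°, 180°]: 327.1° − 360° = -32.9°.
Negative ⇒ the second point lies to the west; separation 32.9°.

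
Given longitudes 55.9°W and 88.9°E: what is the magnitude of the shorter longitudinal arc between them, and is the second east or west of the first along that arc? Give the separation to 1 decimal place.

144.8° east

Raw difference: 88.9 − -55.9 = 144.8°.
Normalise into (−180°, 180°]: 144.8° stays 144.8°.
Positive ⇒ the second point lies to the east; separation 144.8°.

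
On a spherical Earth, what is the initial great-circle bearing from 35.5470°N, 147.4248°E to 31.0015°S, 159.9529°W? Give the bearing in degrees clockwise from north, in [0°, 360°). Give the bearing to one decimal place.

Δλ = -159.9529 − 147.4248 = -307.3777°; wrapped into (−180°, 180°]: 52.6223°.
θ = atan2( sin Δλ · cos φ₂ , cos φ₁ · sin φ₂ − sin φ₁ · cos φ₂ · cos Δλ )
  = atan2(0.68114, -0.72159) = 136.652° → normalised to [0°, 360°): 136.652°.

136.7°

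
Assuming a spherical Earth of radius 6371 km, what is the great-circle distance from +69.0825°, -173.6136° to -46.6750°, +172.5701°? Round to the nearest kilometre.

12922 km

Δλ = 172.5701 − -173.6136 = 346.1837°; wrapped into (−180°, 180°]: -13.8163°.
Δφ = -46.6750 − 69.0825 = -115.7575°.
a = sin²(Δφ/2) + cos φ₁ · cos φ₂ · sin²(Δλ/2) = 0.720825.
c = 2·atan2(√a, √(1−a)) = 2.02823 rad → d = 6371·c ≈ 12921.88 km.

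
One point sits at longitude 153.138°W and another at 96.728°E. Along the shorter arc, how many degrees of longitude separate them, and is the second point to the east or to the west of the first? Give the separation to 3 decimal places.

Raw difference: 96.728 − -153.138 = 249.866°.
Normalise into (−180°, 180°]: 249.866° − 360° = -110.134°.
Negative ⇒ the second point lies to the west; separation 110.134°.

110.134° west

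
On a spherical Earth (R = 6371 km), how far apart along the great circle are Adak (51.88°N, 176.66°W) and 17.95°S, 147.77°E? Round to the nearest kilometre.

Δλ = 147.77 − -176.66 = 324.43°; wrapped into (−180°, 180°]: -35.57°.
Δφ = -17.95 − 51.88 = -69.83°.
a = sin²(Δφ/2) + cos φ₁ · cos φ₂ · sin²(Δλ/2) = 0.382387.
c = 2·atan2(√a, √(1−a)) = 1.33334 rad → d = 6371·c ≈ 8494.74 km.

8495 km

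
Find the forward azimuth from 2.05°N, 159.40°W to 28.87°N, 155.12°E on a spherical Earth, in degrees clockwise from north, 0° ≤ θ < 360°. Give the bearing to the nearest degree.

306°

Δλ = 155.12 − -159.40 = 314.52°; wrapped into (−180°, 180°]: -45.48°.
θ = atan2( sin Δλ · cos φ₂ , cos φ₁ · sin φ₂ − sin φ₁ · cos φ₂ · cos Δλ )
  = atan2(-0.62439, 0.46055) = -53.588° → normalised to [0°, 360°): 306.412°.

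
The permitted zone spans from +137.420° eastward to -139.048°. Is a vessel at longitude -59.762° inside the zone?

Band width going east from +137.420° to -139.048°: ((-139.048 − 137.420) mod 360) = 83.532°.
Offset of -59.762° east of the west edge: ((-59.762 − 137.420) mod 360) = 162.818°.
162.818° > 83.532° ⇒ outside.

No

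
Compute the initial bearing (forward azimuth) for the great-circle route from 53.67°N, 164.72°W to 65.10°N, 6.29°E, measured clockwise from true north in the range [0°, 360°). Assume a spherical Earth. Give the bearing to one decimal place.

Δλ = 6.29 − -164.72 = 171.01°.
θ = atan2( sin Δλ · cos φ₂ , cos φ₁ · sin φ₂ − sin φ₁ · cos φ₂ · cos Δλ )
  = atan2(0.06579, 0.87239) = 4.313° → normalised to [0°, 360°): 4.313°.

4.3°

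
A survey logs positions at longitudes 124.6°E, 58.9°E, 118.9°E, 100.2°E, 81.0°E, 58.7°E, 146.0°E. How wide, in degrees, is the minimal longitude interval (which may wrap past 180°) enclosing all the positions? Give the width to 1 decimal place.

Sort the longitudes: +58.7°, +58.9°, +81.0°, +100.2°, +118.9°, +124.6°, +146.0°.
Eastward gaps between consecutive values (wrapping around): 0.2°, 22.1°, 19.2°, 18.7°, 5.7°, 21.4°, 272.7°.
Largest gap = 272.7° ⇒ minimal covering band is its complement: 360° − 272.7° = 87.3°.
Band runs from +58.7° eastward to +146.0°.

87.3°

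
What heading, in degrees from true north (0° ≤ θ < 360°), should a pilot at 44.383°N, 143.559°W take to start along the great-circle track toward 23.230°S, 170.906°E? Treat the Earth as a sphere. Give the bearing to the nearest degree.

Δλ = 170.906 − -143.559 = 314.465°; wrapped into (−180°, 180°]: -45.535°.
θ = atan2( sin Δλ · cos φ₂ , cos φ₁ · sin φ₂ − sin φ₁ · cos φ₂ · cos Δλ )
  = atan2(-0.65582, -0.73211) = -138.146° → normalised to [0°, 360°): 221.854°.

222°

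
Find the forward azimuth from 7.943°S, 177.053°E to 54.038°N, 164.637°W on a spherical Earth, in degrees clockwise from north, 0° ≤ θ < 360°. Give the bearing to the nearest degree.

12°

Δλ = -164.637 − 177.053 = -341.690°; wrapped into (−180°, 180°]: 18.310°.
θ = atan2( sin Δλ · cos φ₂ , cos φ₁ · sin φ₂ − sin φ₁ · cos φ₂ · cos Δλ )
  = atan2(0.18449, 0.87868) = 11.858° → normalised to [0°, 360°): 11.858°.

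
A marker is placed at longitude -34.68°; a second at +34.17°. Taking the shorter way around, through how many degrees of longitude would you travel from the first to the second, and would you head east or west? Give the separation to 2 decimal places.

68.85° east

Raw difference: 34.17 − -34.68 = 68.85°.
Normalise into (−180°, 180°]: 68.85° stays 68.85°.
Positive ⇒ the second point lies to the east; separation 68.85°.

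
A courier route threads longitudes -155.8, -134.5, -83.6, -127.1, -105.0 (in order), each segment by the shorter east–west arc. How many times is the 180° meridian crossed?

Leg 1: -155.8° → -134.5°, shortest Δλ = 21.3° (east) — does not cross 180°.
Leg 2: -134.5° → -83.6°, shortest Δλ = 50.9° (east) — does not cross 180°.
Leg 3: -83.6° → -127.1°, shortest Δλ = -43.5° (west) — does not cross 180°.
Leg 4: -127.1° → -105.0°, shortest Δλ = 22.1° (east) — does not cross 180°.
Total crossings: 0.

0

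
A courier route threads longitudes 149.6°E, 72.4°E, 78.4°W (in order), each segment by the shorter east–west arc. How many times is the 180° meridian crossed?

Leg 1: +149.6° → +72.4°, shortest Δλ = -77.2° (west) — does not cross 180°.
Leg 2: +72.4° → -78.4°, shortest Δλ = -150.8° (west) — does not cross 180°.
Total crossings: 0.

0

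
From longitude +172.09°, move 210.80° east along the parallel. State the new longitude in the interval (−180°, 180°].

+22.89°

Start at +172.09°; shift +210.80° → +382.89°.
+382.89° lies outside (−180°, 180°]; subtract 360° → +22.89°.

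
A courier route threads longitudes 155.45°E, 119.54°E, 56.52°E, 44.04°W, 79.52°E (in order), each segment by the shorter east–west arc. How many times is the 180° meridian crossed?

Leg 1: +155.45° → +119.54°, shortest Δλ = -35.91° (west) — does not cross 180°.
Leg 2: +119.54° → +56.52°, shortest Δλ = -63.02° (west) — does not cross 180°.
Leg 3: +56.52° → -44.04°, shortest Δλ = -100.56° (west) — does not cross 180°.
Leg 4: -44.04° → +79.52°, shortest Δλ = 123.56° (east) — does not cross 180°.
Total crossings: 0.

0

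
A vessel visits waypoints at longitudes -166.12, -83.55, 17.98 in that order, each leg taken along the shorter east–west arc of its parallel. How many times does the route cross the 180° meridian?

0

Leg 1: -166.12° → -83.55°, shortest Δλ = 82.57° (east) — does not cross 180°.
Leg 2: -83.55° → +17.98°, shortest Δλ = 101.53° (east) — does not cross 180°.
Total crossings: 0.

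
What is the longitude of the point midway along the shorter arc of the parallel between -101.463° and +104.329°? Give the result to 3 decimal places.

-178.567°

Signed shortest Δλ from -101.463° to +104.329° is -154.208°.
Midpoint longitude = -101.463° + (-154.208°)/2 = -101.463° − 77.104° = -178.567°.
(The naïve average (-101.463 + +104.329)/2 = 1.433° is on the wrong side of the globe.)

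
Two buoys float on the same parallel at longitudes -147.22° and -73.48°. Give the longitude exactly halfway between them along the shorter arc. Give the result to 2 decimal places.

-110.35°

Signed shortest Δλ from -147.22° to -73.48° is +73.74°.
Midpoint longitude = -147.22° + (+73.74°)/2 = -147.22° + 36.87° = -110.35°.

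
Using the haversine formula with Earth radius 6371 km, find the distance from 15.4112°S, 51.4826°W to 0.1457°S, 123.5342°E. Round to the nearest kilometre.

Δλ = 123.5342 − -51.4826 = 175.0168°.
Δφ = -0.1457 − -15.4112 = 15.2655°.
a = sin²(Δφ/2) + cos φ₁ · cos φ₂ · sin²(Δλ/2) = 0.979860.
c = 2·atan2(√a, √(1−a)) = 2.85680 rad → d = 6371·c ≈ 18200.69 km.

18201 km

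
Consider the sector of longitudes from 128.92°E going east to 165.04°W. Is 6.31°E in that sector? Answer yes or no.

Band width going east from +128.92° to -165.04°: ((-165.04 − 128.92) mod 360) = 66.04°.
Offset of +6.31° east of the west edge: ((6.31 − 128.92) mod 360) = 237.39°.
237.39° > 66.04° ⇒ outside.

No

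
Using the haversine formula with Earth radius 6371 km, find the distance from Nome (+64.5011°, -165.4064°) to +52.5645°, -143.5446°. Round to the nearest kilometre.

1818 km

Δλ = -143.5446 − -165.4064 = 21.8618°.
Δφ = 52.5645 − 64.5011 = -11.9366°.
a = sin²(Δφ/2) + cos φ₁ · cos φ₂ · sin²(Δλ/2) = 0.020221.
c = 2·atan2(√a, √(1−a)) = 0.28537 rad → d = 6371·c ≈ 1818.08 km.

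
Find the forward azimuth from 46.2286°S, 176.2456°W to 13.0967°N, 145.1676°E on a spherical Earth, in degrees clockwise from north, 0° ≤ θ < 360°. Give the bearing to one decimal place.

319.3°

Δλ = 145.1676 − -176.2456 = 321.4132°; wrapped into (−180°, 180°]: -38.5868°.
θ = atan2( sin Δλ · cos φ₂ , cos φ₁ · sin φ₂ − sin φ₁ · cos φ₂ · cos Δλ )
  = atan2(-0.60748, 0.70652) = -40.690° → normalised to [0°, 360°): 319.310°.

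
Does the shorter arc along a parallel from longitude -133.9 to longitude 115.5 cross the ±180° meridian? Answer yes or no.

Naïve |115.5 − -133.9| = 249.4° > 180°, so the shorter arc goes the other way round — across 180°.
Signed shortest Δλ = ((115.5 − -133.9 + 180) mod 360) − 180 = -110.6°.
Going west by 110.6° from -133.9° passes through 180° before reaching +115.5°.

Yes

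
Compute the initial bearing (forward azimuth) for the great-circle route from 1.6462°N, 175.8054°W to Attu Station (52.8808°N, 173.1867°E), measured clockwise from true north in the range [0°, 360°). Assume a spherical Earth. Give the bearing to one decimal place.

351.6°

Δλ = 173.1867 − -175.8054 = 348.9921°; wrapped into (−180°, 180°]: -11.0079°.
θ = atan2( sin Δλ · cos φ₂ , cos φ₁ · sin φ₂ − sin φ₁ · cos φ₂ · cos Δλ )
  = atan2(-0.11523, 0.78004) = -8.403° → normalised to [0°, 360°): 351.597°.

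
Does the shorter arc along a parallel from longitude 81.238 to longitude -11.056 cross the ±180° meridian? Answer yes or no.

Signed shortest Δλ = ((-11.056 − 81.238 + 180) mod 360) − 180 = -92.294°.
Going west by 92.294° from +81.238° reaches -11.056° without touching 180°.

No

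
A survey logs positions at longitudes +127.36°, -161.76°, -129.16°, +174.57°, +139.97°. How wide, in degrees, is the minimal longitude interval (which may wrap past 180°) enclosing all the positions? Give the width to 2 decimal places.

Sort the longitudes: -161.76°, -129.16°, +127.36°, +139.97°, +174.57°.
Eastward gaps between consecutive values (wrapping around): 32.60°, 256.52°, 12.61°, 34.60°, 23.67°.
Largest gap = 256.52° ⇒ minimal covering band is its complement: 360° − 256.52° = 103.48°.
Band runs from +127.36° eastward to -129.16°, crossing the antimeridian.

103.48°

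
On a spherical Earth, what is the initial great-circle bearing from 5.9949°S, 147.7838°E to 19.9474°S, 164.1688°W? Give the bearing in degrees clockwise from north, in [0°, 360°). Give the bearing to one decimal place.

111.4°

Δλ = -164.1688 − 147.7838 = -311.9526°; wrapped into (−180°, 180°]: 48.0474°.
θ = atan2( sin Δλ · cos φ₂ , cos φ₁ · sin φ₂ − sin φ₁ · cos φ₂ · cos Δλ )
  = atan2(0.69908, -0.27366) = 111.378° → normalised to [0°, 360°): 111.378°.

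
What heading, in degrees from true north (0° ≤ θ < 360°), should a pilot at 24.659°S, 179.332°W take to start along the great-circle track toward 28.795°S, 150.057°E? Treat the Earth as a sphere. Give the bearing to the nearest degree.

Δλ = 150.057 − -179.332 = 329.389°; wrapped into (−180°, 180°]: -30.611°.
θ = atan2( sin Δλ · cos φ₂ , cos φ₁ · sin φ₂ − sin φ₁ · cos φ₂ · cos Δλ )
  = atan2(-0.44624, -0.12308) = -105.419° → normalised to [0°, 360°): 254.581°.

255°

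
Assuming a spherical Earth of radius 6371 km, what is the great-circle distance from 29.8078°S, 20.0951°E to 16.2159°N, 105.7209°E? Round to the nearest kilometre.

Δλ = 105.7209 − 20.0951 = 85.6258°.
Δφ = 16.2159 − -29.8078 = 46.0237°.
a = sin²(Δφ/2) + cos φ₁ · cos φ₂ · sin²(Δλ/2) = 0.537635.
c = 2·atan2(√a, √(1−a)) = 1.64614 rad → d = 6371·c ≈ 10487.54 km.

10488 km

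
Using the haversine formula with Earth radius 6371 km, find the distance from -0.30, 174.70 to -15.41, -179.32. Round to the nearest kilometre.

Δλ = -179.32 − 174.70 = -354.02°; wrapped into (−180°, 180°]: 5.98°.
Δφ = -15.41 − -0.30 = -15.11°.
a = sin²(Δφ/2) + cos φ₁ · cos φ₂ · sin²(Δλ/2) = 0.019909.
c = 2·atan2(√a, √(1−a)) = 0.28315 rad → d = 6371·c ≈ 1803.93 km.

1804 km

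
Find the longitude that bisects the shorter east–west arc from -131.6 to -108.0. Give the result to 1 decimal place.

Signed shortest Δλ from -131.6° to -108.0° is +23.6°.
Midpoint longitude = -131.6° + (+23.6°)/2 = -131.6° + 11.8° = -119.8°.

-119.8°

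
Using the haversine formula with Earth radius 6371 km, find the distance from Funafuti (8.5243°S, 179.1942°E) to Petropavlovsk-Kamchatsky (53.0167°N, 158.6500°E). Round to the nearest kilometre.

7114 km

Δλ = 158.6500 − 179.1942 = -20.5442°.
Δφ = 53.0167 − -8.5243 = 61.5410°.
a = sin²(Δφ/2) + cos φ₁ · cos φ₂ · sin²(Δλ/2) = 0.280654.
c = 2·atan2(√a, √(1−a)) = 1.11665 rad → d = 6371·c ≈ 7114.19 km.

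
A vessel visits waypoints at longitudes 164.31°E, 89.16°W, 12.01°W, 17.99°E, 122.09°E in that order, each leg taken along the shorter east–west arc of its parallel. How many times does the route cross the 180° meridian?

1

Leg 1: +164.31° → -89.16°, shortest Δλ = 106.53° (east) — crosses 180°.
Leg 2: -89.16° → -12.01°, shortest Δλ = 77.15° (east) — does not cross 180°.
Leg 3: -12.01° → +17.99°, shortest Δλ = 30.0° (east) — does not cross 180°.
Leg 4: +17.99° → +122.09°, shortest Δλ = 104.1° (east) — does not cross 180°.
Total crossings: 1.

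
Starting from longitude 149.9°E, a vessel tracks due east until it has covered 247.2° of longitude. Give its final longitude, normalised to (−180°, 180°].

37.1°E

Start at +149.9°; shift +247.2° → +397.1°.
+397.1° lies outside (−180°, 180°]; subtract 360° → +37.1°.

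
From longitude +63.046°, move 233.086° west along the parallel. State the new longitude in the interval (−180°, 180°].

Start at +63.046°; shift −233.086° → -170.040°.
-170.040° already lies in (−180°, 180°].

-170.040°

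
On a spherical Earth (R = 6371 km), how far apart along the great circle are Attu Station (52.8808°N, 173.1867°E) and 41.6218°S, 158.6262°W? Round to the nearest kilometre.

Δλ = -158.6262 − 173.1867 = -331.8129°; wrapped into (−180°, 180°]: 28.1871°.
Δφ = -41.6218 − 52.8808 = -94.5026°.
a = sin²(Δφ/2) + cos φ₁ · cos φ₂ · sin²(Δλ/2) = 0.566002.
c = 2·atan2(√a, √(1−a)) = 1.70319 rad → d = 6371·c ≈ 10851.00 km.

10851 km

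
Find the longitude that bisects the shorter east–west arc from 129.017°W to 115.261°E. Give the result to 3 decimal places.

Signed shortest Δλ from -129.017° to +115.261° is -115.722°.
Midpoint longitude = -129.017° + (-115.722°)/2 = -129.017° − 57.861° = -186.878°.
Normalise into (−180°, 180°]: +173.122°.
(The naïve average (-129.017 + +115.261)/2 = -6.878° is on the wrong side of the globe.)

173.122°E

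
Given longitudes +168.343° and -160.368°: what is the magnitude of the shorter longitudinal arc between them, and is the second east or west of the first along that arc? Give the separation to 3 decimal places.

Raw difference: -160.368 − 168.343 = -328.711°.
Normalise into (−180°, 180°]: -328.711° + 360° = 31.289°.
Positive ⇒ the second point lies to the east; separation 31.289°.

31.289° east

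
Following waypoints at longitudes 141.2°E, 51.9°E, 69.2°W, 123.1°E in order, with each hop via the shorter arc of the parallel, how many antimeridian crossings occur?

Leg 1: +141.2° → +51.9°, shortest Δλ = -89.3° (west) — does not cross 180°.
Leg 2: +51.9° → -69.2°, shortest Δλ = -121.1° (west) — does not cross 180°.
Leg 3: -69.2° → +123.1°, shortest Δλ = -167.7° (west) — crosses 180°.
Total crossings: 1.

1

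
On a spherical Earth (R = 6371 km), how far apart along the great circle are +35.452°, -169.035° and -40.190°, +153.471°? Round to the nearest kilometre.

Δλ = 153.471 − -169.035 = 322.506°; wrapped into (−180°, 180°]: -37.494°.
Δφ = -40.190 − 35.452 = -75.642°.
a = sin²(Δφ/2) + cos φ₁ · cos φ₂ · sin²(Δλ/2) = 0.440286.
c = 2·atan2(√a, √(1−a)) = 1.45108 rad → d = 6371·c ≈ 9244.85 km.

9245 km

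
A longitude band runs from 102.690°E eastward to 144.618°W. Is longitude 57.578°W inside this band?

Band width going east from +102.690° to -144.618°: ((-144.618 − 102.690) mod 360) = 112.692°.
Offset of -57.578° east of the west edge: ((-57.578 − 102.690) mod 360) = 199.732°.
199.732° > 112.692° ⇒ outside.

No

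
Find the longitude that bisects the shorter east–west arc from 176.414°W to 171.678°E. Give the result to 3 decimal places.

177.632°E

Signed shortest Δλ from -176.414° to +171.678° is -11.908°.
Midpoint longitude = -176.414° + (-11.908°)/2 = -176.414° − 5.954° = -182.368°.
Normalise into (−180°, 180°]: +177.632°.
(The naïve average (-176.414 + +171.678)/2 = -2.368° is on the wrong side of the globe.)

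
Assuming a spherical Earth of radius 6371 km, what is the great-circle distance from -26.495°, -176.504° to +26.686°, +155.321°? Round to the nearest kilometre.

Δλ = 155.321 − -176.504 = 331.825°; wrapped into (−180°, 180°]: -28.175°.
Δφ = 26.686 − -26.495 = 53.181°.
a = sin²(Δφ/2) + cos φ₁ · cos φ₂ · sin²(Δλ/2) = 0.247730.
c = 2·atan2(√a, √(1−a)) = 1.04195 rad → d = 6371·c ≈ 6638.25 km.

6638 km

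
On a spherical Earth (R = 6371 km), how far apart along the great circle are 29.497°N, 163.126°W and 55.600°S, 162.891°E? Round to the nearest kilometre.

9998 km

Δλ = 162.891 − -163.126 = 326.017°; wrapped into (−180°, 180°]: -33.983°.
Δφ = -55.600 − 29.497 = -85.097°.
a = sin²(Δφ/2) + cos φ₁ · cos φ₂ · sin²(Δλ/2) = 0.499259.
c = 2·atan2(√a, √(1−a)) = 1.56931 rad → d = 6371·c ≈ 9998.10 km.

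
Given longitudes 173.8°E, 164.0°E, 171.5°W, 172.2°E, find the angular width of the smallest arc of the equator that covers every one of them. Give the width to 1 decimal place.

Sort the longitudes: -171.5°, +164.0°, +172.2°, +173.8°.
Eastward gaps between consecutive values (wrapping around): 335.5°, 8.2°, 1.6°, 14.7°.
Largest gap = 335.5° ⇒ minimal covering band is its complement: 360° − 335.5° = 24.5°.
Band runs from +164.0° eastward to -171.5°, crossing the antimeridian.

24.5°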